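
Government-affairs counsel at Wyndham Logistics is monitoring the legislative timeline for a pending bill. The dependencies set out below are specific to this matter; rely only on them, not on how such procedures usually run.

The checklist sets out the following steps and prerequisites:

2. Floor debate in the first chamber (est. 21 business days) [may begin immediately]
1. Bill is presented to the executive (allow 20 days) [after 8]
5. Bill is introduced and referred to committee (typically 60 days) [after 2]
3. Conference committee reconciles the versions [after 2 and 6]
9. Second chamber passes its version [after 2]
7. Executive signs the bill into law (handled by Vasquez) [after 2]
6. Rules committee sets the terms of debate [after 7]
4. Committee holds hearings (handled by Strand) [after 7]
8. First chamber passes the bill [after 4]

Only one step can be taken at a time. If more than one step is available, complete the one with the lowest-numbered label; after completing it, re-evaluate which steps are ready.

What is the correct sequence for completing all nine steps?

2 has no prerequisites → 2 first.
Now 5, 7 and 9 have their prerequisites met. 5 has the earlier label, so 5 next.
7 and 9 are both available; 7 has the earlier label → 7.
4 and 6 now also ready, so the ready set is {4, 6, 9}; 4 has the earlier label → 4.
8 now also ready, so the ready set is {6, 8, 9}; 6 has the earlier label → 6.
Ready: 3, 8 and 9. 3 has the earlier label → 3.
Now 8 and 9 have their prerequisites met. 8 has the earlier label, so 8 next.
1 and 9 are both available; 1 has the earlier label → 1.
Next only 9 has its prerequisites met → 9.

2, 5, 7, 4, 6, 3, 8, 1, 9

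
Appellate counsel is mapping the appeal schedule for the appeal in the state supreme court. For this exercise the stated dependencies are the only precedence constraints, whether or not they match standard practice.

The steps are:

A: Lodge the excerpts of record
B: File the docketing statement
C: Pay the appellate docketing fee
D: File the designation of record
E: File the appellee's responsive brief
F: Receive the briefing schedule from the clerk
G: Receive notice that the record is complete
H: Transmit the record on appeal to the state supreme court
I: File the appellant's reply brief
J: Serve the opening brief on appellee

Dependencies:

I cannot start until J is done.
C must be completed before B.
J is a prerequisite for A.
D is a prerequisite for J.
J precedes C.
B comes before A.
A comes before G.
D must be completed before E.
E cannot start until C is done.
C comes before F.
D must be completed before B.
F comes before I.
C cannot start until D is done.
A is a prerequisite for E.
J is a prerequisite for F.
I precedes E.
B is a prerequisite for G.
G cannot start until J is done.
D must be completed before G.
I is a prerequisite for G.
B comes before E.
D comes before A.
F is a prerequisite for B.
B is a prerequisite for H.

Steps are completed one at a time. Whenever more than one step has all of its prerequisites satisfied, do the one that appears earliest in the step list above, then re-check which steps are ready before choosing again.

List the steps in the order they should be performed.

D → J → C → F → B → A → H → I → E → G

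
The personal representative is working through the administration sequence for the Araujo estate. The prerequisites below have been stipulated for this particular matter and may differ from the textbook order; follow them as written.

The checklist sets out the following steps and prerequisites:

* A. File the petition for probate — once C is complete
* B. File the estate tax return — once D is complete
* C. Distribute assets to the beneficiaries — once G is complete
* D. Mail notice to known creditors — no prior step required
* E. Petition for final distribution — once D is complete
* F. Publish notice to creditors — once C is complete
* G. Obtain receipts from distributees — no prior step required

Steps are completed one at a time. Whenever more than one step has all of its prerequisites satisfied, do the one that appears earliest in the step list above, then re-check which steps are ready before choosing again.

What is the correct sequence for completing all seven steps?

D, B, E, G, C, A, F

Nothing is required for D and G. D is listed earlier → D first.
B, E and G are all available; B is listed earlier → B.
Now E and G have their prerequisites met. E is listed earlier, so E next.
That leaves G as the only ready step → G.
Next only C has its prerequisites met → C.
Now A and F have their prerequisites met. A is listed earlier, so A next.
Next only F has its prerequisites met → F.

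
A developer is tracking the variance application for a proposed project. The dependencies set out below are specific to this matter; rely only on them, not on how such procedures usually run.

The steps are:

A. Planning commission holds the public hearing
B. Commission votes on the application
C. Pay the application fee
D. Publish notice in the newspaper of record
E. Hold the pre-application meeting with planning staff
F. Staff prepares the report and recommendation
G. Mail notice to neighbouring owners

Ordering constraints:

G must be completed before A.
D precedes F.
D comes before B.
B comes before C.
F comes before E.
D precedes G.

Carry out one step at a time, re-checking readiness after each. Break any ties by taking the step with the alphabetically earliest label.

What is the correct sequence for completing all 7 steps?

D is the only step with nothing outstanding, so it goes first.
B, F and G are all available; B has the earlier label → B.
C, F and G are all available; C has the earlier label → C.
Now F and G have their prerequisites met. F has the earlier label, so F next.
E now also ready, so the ready set is {E, G}; E has the earlier label → E.
Next only G has its prerequisites met → G.
A needed G, now all done → A.

D → B → C → F → E → G → A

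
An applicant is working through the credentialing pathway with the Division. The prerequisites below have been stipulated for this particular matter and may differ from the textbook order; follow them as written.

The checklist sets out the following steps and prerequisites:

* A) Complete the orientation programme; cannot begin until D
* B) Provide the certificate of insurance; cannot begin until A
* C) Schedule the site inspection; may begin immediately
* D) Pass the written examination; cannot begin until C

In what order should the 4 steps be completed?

C, D, A, B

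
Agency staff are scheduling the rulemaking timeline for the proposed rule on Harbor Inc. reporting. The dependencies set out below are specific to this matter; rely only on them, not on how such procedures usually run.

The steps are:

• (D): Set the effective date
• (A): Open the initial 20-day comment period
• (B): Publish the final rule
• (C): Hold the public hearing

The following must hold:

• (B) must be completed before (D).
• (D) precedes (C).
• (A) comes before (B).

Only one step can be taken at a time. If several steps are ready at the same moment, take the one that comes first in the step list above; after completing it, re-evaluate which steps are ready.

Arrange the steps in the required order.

(A), (B), (D), (C)

(A) has no prerequisites → (A) first.
(B) is the only step now ready → (B).
That leaves (D) as the only ready step → (D).
(C) needed (D), now all done → (C).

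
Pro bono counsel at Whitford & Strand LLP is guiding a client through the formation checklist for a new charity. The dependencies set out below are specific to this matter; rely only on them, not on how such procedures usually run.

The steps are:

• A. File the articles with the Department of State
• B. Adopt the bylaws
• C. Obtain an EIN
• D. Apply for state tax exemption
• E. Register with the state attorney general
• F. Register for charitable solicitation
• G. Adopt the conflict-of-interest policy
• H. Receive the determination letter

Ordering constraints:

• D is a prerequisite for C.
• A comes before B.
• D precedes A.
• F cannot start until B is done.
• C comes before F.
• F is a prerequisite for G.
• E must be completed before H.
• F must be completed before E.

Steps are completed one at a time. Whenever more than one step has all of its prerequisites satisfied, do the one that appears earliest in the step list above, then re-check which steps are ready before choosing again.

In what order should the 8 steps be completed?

D, A, B, C, F, E, G, H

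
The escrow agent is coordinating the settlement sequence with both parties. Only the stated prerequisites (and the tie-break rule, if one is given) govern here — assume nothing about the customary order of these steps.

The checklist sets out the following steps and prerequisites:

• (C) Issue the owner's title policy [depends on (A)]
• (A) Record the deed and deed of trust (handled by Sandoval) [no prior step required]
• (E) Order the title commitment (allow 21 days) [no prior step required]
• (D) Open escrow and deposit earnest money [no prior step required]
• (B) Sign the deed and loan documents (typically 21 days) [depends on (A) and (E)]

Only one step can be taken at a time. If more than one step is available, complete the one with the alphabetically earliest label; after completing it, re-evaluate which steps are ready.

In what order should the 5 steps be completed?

Nothing is required for (A), (D) and (E). (A) has the earlier label → (A) first.
Now (C), (D) and (E) have their prerequisites met. (C) has the earlier label, so (C) next.
Ready: (D) and (E). (D) has the earlier label → (D).
Next only (E) has its prerequisites met → (E).
(B) needed (A) and (E), now all done → (B).

(A) (C) (D) (E) (B)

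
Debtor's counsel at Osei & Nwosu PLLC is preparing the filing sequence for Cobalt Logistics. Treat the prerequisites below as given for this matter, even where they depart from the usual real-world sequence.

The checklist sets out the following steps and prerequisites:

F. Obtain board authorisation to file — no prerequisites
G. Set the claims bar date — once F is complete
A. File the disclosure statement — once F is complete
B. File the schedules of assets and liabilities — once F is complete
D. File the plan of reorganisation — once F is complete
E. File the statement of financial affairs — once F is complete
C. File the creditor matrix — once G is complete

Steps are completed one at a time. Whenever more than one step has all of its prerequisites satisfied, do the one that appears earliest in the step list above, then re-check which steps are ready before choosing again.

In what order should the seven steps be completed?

F has no prerequisites → F first.
G, A, B, D and E are all available; G is listed earlier → G.
Now A, B, D, E and C have their prerequisites met. A is listed earlier, so A next.
B, D, E and C are all available; B is listed earlier → B.
D, E and C are all available; D is listed earlier → D.
E and C are both available; E is listed earlier → E.
C needed G, now all done → C.

F, G, A, B, D, E, C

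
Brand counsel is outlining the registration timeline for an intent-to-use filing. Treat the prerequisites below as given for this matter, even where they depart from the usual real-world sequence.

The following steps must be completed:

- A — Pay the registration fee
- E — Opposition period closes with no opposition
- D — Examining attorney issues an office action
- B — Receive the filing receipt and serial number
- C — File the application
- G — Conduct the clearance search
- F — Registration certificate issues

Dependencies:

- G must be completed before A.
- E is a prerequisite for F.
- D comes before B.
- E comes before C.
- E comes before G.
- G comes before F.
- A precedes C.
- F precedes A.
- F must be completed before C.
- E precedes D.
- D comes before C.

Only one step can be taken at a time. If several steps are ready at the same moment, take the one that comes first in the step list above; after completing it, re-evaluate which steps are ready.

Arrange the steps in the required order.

E is the only step with nothing outstanding, so it goes first.
Now D and G have their prerequisites met. D is listed earlier, so D next.
B now also ready, so the ready set is {B, G}; B is listed earlier → B.
That leaves G as the only ready step → G.
F needed E and G, now all done → F.
A is the only step now ready → A.
That leaves C as the only ready step → C.

E D B G F A C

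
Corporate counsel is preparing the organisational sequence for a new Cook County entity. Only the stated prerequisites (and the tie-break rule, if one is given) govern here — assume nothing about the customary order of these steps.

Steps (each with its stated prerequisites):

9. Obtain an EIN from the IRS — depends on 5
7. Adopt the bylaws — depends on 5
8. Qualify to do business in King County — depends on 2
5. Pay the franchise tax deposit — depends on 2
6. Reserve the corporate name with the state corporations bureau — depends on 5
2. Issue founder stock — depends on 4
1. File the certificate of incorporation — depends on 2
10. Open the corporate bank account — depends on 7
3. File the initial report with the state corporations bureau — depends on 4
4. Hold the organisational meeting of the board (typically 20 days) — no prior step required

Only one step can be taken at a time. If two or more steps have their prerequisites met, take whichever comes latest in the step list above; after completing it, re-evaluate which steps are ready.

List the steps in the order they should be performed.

4 has no prerequisites → 4 first.
Ready: 3 and 2. 3 is listed later → 3.
That leaves 2 as the only ready step → 2.
Ready: 1, 5 and 8. 1 is listed later → 1.
5 and 8 are both available; 5 is listed later → 5.
6, 7 and 9 now also ready, so the ready set is {6, 8, 7, 9}; 6 is listed later → 6.
Ready: 8, 7 and 9. 8 is listed later → 8.
7 and 9 are both available; 7 is listed later → 7.
Ready: 10 and 9. 10 is listed later → 10.
Next only 9 has its prerequisites met → 9.

4 3 2 1 5 6 8 7 10 9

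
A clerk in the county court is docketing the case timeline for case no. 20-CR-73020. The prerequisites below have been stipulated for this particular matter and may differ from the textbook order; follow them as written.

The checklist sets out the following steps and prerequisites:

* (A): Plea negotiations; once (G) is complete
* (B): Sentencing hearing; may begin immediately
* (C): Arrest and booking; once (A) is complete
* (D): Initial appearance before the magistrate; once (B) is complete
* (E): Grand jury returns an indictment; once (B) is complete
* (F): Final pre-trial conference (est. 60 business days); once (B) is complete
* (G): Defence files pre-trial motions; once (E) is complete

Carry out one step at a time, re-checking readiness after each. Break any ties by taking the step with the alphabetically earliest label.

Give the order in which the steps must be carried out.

(B) (D) (E) (F) (G) (A) (C)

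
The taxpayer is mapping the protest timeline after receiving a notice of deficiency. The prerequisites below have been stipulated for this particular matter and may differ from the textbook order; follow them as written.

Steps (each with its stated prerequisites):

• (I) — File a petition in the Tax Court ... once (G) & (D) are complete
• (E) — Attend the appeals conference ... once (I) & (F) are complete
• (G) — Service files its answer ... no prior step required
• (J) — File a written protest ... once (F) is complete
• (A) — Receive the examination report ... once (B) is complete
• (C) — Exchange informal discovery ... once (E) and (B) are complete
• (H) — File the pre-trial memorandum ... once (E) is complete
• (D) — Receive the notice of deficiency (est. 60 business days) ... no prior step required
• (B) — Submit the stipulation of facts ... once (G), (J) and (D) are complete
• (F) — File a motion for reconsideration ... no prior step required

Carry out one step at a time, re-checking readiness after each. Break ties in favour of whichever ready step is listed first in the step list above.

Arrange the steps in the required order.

Nothing is required for (G), (D) and (F). (G) is listed earlier → (G) first.
(D) and (F) are both available; (D) is listed earlier → (D).
(I) and (F) are both available; (I) is listed earlier → (I).
Next only (F) has its prerequisites met → (F).
Ready: (E) and (J). (E) is listed earlier → (E).
(H) now also ready, so the ready set is {(J), (H)}; (J) is listed earlier → (J).
(H) and (B) are both available; (H) is listed earlier → (H).
That leaves (B) as the only ready step → (B).
Ready: (A) and (C). (A) is listed earlier → (A).
(C) is the only step now ready → (C).

(G) → (D) → (I) → (F) → (E) → (J) → (H) → (B) → (A) → (C)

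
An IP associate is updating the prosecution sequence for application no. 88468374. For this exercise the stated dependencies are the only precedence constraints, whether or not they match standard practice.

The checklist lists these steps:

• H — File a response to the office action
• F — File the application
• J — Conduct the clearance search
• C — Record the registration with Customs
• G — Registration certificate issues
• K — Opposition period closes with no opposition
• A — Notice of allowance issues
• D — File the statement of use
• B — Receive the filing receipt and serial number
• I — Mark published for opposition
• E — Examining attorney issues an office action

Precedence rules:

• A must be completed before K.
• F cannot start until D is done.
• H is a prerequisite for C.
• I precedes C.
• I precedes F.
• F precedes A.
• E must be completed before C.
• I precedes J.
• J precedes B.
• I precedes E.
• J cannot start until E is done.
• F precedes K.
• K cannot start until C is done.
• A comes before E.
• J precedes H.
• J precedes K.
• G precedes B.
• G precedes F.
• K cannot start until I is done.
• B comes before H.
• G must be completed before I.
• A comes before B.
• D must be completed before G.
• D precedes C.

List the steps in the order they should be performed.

D → G → I → F → A → E → J → B → H → C → K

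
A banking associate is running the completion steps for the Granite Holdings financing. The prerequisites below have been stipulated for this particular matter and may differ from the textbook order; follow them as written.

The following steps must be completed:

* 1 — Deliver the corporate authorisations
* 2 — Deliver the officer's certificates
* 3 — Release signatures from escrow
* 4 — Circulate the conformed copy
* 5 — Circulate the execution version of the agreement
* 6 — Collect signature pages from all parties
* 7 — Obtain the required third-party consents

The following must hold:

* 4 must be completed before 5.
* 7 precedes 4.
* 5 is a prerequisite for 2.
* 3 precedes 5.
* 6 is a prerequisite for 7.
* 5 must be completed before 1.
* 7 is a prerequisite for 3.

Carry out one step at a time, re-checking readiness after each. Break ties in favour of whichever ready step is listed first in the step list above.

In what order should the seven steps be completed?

6, 7, 3, 4, 5, 1, 2

6 is the only step with nothing outstanding, so it goes first.
7 is the only step now ready → 7.
Now 3 and 4 have their prerequisites met. 3 is listed earlier, so 3 next.
4 needed 7, now all done → 4.
5 needed 3 and 4, now all done → 5.
Now 1 and 2 have their prerequisites met. 1 is listed earlier, so 1 next.
That leaves 2 as the only ready step → 2.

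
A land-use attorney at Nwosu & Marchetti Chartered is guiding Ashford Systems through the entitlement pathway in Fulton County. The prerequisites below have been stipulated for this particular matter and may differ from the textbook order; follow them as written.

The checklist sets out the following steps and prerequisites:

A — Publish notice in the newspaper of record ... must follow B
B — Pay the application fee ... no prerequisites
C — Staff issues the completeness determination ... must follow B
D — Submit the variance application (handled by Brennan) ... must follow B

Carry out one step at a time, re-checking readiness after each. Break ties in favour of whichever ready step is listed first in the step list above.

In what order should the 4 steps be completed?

B → A → C → D

B has no prerequisites → B first.
A, C and D are all available; A is listed earlier → A.
Now C and D have their prerequisites met. C is listed earlier, so C next.
D is the only step now ready → D.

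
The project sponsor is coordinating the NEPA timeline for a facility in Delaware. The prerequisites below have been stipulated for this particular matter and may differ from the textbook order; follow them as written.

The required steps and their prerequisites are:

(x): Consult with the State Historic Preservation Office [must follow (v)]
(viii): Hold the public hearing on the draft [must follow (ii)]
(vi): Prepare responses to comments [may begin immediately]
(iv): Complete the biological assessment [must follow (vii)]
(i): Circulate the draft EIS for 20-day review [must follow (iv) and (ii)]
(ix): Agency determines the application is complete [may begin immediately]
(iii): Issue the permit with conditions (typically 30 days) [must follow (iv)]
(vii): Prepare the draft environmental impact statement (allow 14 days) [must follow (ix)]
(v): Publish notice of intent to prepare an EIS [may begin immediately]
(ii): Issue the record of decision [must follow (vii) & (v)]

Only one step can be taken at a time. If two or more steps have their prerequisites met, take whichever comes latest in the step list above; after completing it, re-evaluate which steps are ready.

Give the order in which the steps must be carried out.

(v), (ix) and (vi) have no prerequisites; (v) is listed later, so (v) is first.
(x) now also ready, so the ready set is {(ix), (vi), (x)}; (ix) is listed later → (ix).
(vii), (vi) and (x) are all available; (vii) is listed later → (vii).
(ii) and (iv) now also ready, so the ready set is {(ii), (iv), (vi), (x)}; (ii) is listed later → (ii).
Now (iv), (vi), (viii) and (x) have their prerequisites met. (iv) is listed later, so (iv) next.
(iii), (i), (vi), (viii) and (x) are all available; (iii) is listed later → (iii).
Ready: (i), (vi), (viii) and (x). (i) is listed later → (i).
Ready: (vi), (viii) and (x). (vi) is listed later → (vi).
(viii) and (x) are both available; (viii) is listed later → (viii).
(x) needed (v), now all done → (x).

(v), (ix), (vii), (ii), (iv), (iii), (i), (vi), (viii), (x)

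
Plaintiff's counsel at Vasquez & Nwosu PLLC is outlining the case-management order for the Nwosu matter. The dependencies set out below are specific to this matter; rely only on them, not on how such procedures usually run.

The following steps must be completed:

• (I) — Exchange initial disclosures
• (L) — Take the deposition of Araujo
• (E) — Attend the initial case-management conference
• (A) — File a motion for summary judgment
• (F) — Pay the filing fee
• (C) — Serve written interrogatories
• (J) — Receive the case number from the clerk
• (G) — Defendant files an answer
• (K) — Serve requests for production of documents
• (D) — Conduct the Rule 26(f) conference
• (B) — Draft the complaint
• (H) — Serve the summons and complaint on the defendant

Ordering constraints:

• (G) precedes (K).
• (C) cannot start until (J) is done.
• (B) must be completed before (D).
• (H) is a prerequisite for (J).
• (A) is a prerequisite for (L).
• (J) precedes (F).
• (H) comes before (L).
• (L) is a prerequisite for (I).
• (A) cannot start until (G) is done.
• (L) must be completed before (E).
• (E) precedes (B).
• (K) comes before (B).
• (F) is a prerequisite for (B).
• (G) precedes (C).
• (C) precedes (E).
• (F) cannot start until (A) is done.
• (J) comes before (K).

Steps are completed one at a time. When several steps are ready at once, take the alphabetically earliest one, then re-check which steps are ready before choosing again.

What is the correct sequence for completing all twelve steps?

(G) and (H) have no prerequisites; (G) has the earlier label, so (G) is first.
Now (A) and (H) have their prerequisites met. (A) has the earlier label, so (A) next.
Next only (H) has its prerequisites met → (H).
(J) and (L) are both available; (J) has the earlier label → (J).
Now (C), (F), (K) and (L) have their prerequisites met. (C) has the earlier label, so (C) next.
Ready: (F), (K) and (L). (F) has the earlier label → (F).
Now (K) and (L) have their prerequisites met. (K) has the earlier label, so (K) next.
Next only (L) has its prerequisites met → (L).
Ready: (E) and (I). (E) has the earlier label → (E).
Now (B) and (I) have their prerequisites met. (B) has the earlier label, so (B) next.
Now (D) and (I) have their prerequisites met. (D) has the earlier label, so (D) next.
(I) needed (L), now all done → (I).

(G) (A) (H) (J) (C) (F) (K) (L) (E) (B) (D) (I)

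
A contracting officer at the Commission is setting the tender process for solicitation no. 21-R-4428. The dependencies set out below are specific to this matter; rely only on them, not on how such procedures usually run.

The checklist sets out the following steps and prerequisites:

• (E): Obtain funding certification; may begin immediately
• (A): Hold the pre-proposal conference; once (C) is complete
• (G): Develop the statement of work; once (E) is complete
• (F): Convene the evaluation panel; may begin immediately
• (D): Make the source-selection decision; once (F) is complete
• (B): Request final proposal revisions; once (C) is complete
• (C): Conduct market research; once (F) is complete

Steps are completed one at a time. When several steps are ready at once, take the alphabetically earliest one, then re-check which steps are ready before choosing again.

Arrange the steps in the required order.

(E), (F), (C), (A), (B), (D), (G)

Nothing is required for (E) and (F). (E) has the earlier label → (E) first.
(G) now also ready, so the ready set is {(F), (G)}; (F) has the earlier label → (F).
Now (C), (D) and (G) have their prerequisites met. (C) has the earlier label, so (C) next.
(A) and (B) now also ready, so the ready set is {(A), (B), (D), (G)}; (A) has the earlier label → (A).
Ready: (B), (D) and (G). (B) has the earlier label → (B).
Ready: (D) and (G). (D) has the earlier label → (D).
Next only (G) has its prerequisites met → (G).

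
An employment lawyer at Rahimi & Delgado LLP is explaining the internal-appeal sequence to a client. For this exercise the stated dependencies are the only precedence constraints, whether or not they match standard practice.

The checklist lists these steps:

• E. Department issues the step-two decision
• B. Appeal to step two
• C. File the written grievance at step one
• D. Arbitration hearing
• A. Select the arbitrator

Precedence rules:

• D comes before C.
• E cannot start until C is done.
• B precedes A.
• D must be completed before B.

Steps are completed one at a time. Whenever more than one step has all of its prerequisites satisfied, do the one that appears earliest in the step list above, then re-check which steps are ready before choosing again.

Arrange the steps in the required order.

D, B, C, E, A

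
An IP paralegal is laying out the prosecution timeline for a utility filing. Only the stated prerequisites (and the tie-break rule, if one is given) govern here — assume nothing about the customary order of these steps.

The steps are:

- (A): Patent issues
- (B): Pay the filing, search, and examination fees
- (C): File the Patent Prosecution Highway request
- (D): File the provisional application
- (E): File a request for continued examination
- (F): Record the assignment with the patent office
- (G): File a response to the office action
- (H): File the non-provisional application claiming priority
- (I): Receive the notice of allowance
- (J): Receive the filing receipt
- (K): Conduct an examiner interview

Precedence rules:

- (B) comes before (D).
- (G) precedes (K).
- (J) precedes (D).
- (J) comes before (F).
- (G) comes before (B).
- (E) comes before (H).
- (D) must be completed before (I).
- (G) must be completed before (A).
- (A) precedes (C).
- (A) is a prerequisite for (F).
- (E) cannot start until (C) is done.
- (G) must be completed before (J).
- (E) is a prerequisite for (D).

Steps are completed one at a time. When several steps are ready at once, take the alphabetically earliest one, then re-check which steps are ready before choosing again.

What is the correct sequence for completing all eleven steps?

(G) is the only step with nothing outstanding, so it goes first.
Now (A), (B), (J) and (K) have their prerequisites met. (A) has the earlier label, so (A) next.
(C) now also ready, so the ready set is {(B), (C), (J), (K)}; (B) has the earlier label → (B).
Now (C), (J) and (K) have their prerequisites met. (C) has the earlier label, so (C) next.
(E), (J) and (K) are all available; (E) has the earlier label → (E).
(H) now also ready, so the ready set is {(H), (J), (K)}; (H) has the earlier label → (H).
Ready: (J) and (K). (J) has the earlier label → (J).
(D), (F) and (K) are all available; (D) has the earlier label → (D).
Ready: (F), (I) and (K). (F) has the earlier label → (F).
Ready: (I) and (K). (I) has the earlier label → (I).
(K) needed (G), now all done → (K).

(G) → (A) → (B) → (C) → (E) → (H) → (J) → (D) → (F) → (I) → (K)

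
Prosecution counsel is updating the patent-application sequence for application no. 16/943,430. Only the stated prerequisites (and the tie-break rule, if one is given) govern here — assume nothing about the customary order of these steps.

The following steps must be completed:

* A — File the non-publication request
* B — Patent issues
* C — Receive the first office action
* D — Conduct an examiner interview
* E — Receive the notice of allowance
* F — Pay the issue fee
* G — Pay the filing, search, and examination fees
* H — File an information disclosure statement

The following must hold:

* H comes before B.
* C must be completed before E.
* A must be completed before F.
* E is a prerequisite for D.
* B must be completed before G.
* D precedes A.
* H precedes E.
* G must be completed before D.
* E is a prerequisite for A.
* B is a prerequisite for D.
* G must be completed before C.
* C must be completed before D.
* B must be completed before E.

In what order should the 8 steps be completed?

Only H has no prerequisites, so it is first.
B is the only step now ready → B.
G needed B, now all done → G.
C is the only step now ready → C.
E needed B, C and H, now all done → E.
Next only D has its prerequisites met → D.
Next only A has its prerequisites met → A.
F is the only step now ready → F.

H → B → G → C → E → D → A → F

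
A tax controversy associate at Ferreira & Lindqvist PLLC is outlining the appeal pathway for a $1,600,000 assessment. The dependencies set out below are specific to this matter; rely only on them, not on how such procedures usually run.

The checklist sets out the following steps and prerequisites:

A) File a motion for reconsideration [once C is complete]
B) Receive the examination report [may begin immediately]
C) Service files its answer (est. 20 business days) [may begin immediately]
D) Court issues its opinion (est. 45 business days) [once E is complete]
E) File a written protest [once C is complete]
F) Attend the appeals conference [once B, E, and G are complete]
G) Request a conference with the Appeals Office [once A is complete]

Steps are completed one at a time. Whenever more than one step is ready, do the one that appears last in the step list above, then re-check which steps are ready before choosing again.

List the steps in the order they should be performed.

C, E, D, B, A, G, F

Nothing is required for C and B. C is listed later → C first.
Now E, B and A have their prerequisites met. E is listed later, so E next.
D, B and A are all available; D is listed later → D.
B and A are both available; B is listed later → B.
A needed C, now all done → A.
G needed A, now all done → G.
Next only F has its prerequisites met → F.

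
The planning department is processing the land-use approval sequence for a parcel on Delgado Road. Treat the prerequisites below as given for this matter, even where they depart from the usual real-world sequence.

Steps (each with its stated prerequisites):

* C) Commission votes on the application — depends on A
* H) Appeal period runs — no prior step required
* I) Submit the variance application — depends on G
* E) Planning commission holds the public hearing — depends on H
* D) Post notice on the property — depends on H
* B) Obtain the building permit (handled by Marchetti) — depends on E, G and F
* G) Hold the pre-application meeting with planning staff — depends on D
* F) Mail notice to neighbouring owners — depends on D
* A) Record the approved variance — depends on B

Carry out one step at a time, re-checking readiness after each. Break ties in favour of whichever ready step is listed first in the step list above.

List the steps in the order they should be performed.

H is the only step with nothing outstanding, so it goes first.
E and D are both available; E is listed earlier → E.
D needed H, now all done → D.
Now G and F have their prerequisites met. G is listed earlier, so G next.
I and F are both available; I is listed earlier → I.
Next only F has its prerequisites met → F.
That leaves B as the only ready step → B.
A needed B, now all done → A.
Next only C has its prerequisites met → C.

H E D G I F B A C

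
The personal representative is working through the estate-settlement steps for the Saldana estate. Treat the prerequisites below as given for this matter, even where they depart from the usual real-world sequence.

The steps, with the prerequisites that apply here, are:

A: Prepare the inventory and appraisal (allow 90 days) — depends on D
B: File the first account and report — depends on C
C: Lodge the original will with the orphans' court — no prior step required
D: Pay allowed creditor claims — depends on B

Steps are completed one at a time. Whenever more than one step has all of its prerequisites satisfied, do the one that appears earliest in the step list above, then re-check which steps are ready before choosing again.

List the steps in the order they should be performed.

C, B, D, A

Only C has no prerequisites, so it is first.
B needed C, now all done → B.
D is the only step now ready → D.
Next only A has its prerequisites met → A.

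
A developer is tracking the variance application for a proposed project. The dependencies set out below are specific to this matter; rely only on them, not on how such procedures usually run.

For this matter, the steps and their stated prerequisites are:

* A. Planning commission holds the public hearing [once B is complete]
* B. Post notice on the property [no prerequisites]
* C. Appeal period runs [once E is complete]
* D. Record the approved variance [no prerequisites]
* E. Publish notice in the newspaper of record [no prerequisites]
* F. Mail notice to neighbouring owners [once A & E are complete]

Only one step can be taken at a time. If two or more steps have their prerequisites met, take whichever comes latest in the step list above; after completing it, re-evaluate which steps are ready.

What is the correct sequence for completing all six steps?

Nothing is required for E, D and B. E is listed later → E first.
C now also ready, so the ready set is {D, C, B}; D is listed later → D.
Now C and B have their prerequisites met. C is listed later, so C next.
That leaves B as the only ready step → B.
That leaves A as the only ready step → A.
F is the only step now ready → F.

E, D, C, B, A, F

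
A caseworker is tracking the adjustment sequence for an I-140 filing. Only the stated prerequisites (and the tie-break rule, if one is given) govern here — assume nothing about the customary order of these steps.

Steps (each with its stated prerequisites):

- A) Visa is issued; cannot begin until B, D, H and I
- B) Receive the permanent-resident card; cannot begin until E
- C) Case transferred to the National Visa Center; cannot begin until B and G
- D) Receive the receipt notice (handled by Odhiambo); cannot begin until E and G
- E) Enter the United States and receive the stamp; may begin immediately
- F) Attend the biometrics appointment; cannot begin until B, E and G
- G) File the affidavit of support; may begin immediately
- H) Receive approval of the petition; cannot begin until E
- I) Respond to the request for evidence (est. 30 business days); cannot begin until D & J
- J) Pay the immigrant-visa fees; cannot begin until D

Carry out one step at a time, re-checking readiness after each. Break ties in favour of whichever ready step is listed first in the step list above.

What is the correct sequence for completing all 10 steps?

E, B, G, C, D, F, H, J, I, A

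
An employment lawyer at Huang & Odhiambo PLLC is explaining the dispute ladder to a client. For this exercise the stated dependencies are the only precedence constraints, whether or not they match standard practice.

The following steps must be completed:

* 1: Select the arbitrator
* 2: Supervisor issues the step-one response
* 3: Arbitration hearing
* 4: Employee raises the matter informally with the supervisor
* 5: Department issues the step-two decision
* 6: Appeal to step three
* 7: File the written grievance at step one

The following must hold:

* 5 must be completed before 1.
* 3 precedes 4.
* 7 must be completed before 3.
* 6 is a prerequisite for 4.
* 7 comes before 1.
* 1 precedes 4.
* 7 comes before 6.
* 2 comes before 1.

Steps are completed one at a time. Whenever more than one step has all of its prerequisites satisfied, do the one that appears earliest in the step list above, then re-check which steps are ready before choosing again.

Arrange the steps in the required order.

2, 5 and 7 have no prerequisites; 2 is listed earlier, so 2 is first.
Now 5 and 7 have their prerequisites met. 5 is listed earlier, so 5 next.
Next only 7 has its prerequisites met → 7.
1, 3 and 6 are all available; 1 is listed earlier → 1.
Ready: 3 and 6. 3 is listed earlier → 3.
6 needed 7, now all done → 6.
4 needed 1, 3 and 6, now all done → 4.

2, 5, 7, 1, 3, 6, 4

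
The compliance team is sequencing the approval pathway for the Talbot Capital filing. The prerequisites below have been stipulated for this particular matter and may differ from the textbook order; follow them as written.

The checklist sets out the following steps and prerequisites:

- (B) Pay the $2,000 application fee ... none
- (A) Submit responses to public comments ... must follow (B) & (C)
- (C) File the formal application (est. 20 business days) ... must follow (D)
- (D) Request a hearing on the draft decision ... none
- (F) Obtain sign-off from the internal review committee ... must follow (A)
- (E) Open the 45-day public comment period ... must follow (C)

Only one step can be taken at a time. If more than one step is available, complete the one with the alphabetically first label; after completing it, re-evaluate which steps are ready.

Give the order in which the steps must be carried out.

(B) and (D) have no prerequisites; (B) has the earlier label, so (B) is first.
Next only (D) has its prerequisites met → (D).
(C) is the only step now ready → (C).
Ready: (A) and (E). (A) has the earlier label → (A).
(F) now also ready, so the ready set is {(E), (F)}; (E) has the earlier label → (E).
(F) needed (A), now all done → (F).

(B), (D), (C), (A), (E), (F)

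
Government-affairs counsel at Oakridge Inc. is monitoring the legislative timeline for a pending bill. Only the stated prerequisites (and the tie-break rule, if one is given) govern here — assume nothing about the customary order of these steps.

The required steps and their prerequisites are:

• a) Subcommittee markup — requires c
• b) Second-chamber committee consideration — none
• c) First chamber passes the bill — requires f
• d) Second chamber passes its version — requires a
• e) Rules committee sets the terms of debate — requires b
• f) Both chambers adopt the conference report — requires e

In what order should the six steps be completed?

b e f c a d

b has no prerequisites → b first.
e is the only step now ready → e.
That leaves f as the only ready step → f.
c needed f, now all done → c.
a needed c, now all done → a.
That leaves d as the only ready step → d.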